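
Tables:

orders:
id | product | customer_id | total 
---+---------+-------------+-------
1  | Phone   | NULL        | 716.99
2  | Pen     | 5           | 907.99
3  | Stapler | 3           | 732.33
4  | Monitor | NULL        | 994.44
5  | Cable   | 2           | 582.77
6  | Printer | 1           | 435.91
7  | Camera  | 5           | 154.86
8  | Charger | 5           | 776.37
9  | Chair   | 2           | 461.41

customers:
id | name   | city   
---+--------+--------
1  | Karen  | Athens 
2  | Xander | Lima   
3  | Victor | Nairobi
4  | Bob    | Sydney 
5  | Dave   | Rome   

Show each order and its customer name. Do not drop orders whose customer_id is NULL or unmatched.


LEFT JOIN keeps every row from orders (the left table); where customer_id has no match in customers, the customer columns become NULL. Walk through each order:
  - order 1 (Phone): customer_id=NULL, no match -> kept with NULL
  - order 2 (Pen): customer_id=5 -> matches Dave
  - order 3 (Stapler): customer_id=3 -> matches Victor
  - order 4 (Monitor): customer_id=NULL, no match -> kept with NULL
  - order 5 (Cable): customer_id=2 -> matches Xander
  - order 6 (Printer): customer_id=1 -> matches Karen
  - order 7 (Camera): customer_id=5 -> matches Dave
  - order 8 (Charger): customer_id=5 -> matches Dave
  - order 9 (Chair): customer_id=2 -> matches Xander
All 9 rows appear; 2 have NULL customer.

SQL:
SELECT a.product, b.name AS customer
FROM orders a
LEFT JOIN customers b ON a.customer_id = b.id

Result:
product | customer
--------+---------
Phone   | NULL    
Pen     | Dave    
Stapler | Victor  
Monitor | NULL    
Cable   | Xander  
Printer | Karen   
Camera  | Dave    
Charger | Dave    
Chair   | Xander  


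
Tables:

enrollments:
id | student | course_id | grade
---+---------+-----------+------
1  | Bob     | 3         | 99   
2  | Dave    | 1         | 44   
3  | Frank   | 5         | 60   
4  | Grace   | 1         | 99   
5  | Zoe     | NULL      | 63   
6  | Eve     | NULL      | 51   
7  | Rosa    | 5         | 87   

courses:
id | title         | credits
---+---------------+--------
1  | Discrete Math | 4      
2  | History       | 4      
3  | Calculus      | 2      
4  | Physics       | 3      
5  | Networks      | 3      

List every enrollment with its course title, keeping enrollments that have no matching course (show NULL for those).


LEFT JOIN keeps every row from enrollments (the left table); where course_id has no match in courses, the course columns become NULL. Walk through each enrollment:
  - enrollment 1 (Bob): course_id=3 -> matches Calculus
  - enrollment 2 (Dave): course_id=1 -> matches Discrete Math
  - enrollment 3 (Frank): course_id=5 -> matches Networks
  - enrollment 4 (Grace): course_id=1 -> matches Discrete Math
  - enrollment 5 (Zoe): course_id=NULL, no match -> kept with NULL
  - enrollment 6 (Eve): course_id=NULL, no match -> kept with NULL
  - enrollment 7 (Rosa): course_id=5 -> matches Networks
All 7 rows appear; 2 have NULL course.

SQL:
SELECT a.student, b.title AS course
FROM enrollments a
LEFT JOIN courses b ON a.course_id = b.id

Result:
student | course       
--------+--------------
Bob     | Calculus     
Dave    | Discrete Math
Frank   | Networks     
Grace   | Discrete Math
Zoe     | NULL         
Eve     | NULL         
Rosa    | Networks     


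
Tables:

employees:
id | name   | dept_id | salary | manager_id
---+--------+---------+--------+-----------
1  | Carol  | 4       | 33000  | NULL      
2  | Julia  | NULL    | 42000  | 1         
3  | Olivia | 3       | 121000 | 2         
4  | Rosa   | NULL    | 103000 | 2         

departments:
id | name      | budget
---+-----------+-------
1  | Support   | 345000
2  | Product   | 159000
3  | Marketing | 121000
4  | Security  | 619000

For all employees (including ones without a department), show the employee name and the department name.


LEFT JOIN keeps every row from employees (the left table); where dept_id has no match in departments, the department columns become NULL. Walk through each employee:
  - employee 1 (Carol): dept_id=4 -> matches Security
  - employee 2 (Julia): dept_id=NULL, no match -> kept with NULL
  - employee 3 (Olivia): dept_id=3 -> matches Marketing
  - employee 4 (Rosa): dept_id=NULL, no match -> kept with NULL
All 4 rows appear; 2 have NULL department.

SQL:
SELECT a.name, b.name AS department
FROM employees a
LEFT JOIN departments b ON a.dept_id = b.id

Result:
name   | department
-------+-----------
Carol  | Security  
Julia  | NULL      
Olivia | Marketing 
Rosa   | NULL      


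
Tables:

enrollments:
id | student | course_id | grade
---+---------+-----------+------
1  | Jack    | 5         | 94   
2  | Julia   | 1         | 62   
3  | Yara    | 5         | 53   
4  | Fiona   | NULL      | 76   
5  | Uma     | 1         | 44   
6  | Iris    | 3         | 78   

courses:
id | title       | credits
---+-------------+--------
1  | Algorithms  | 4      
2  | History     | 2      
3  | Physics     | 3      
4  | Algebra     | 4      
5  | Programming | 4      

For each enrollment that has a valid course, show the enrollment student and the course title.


INNER JOIN keeps only enrollments rows whose course_id matches an id in courses. Walk through each enrollment:
  - enrollment 1 (Jack): course_id=5 -> matches Programming
  - enrollment 2 (Julia): course_id=1 -> matches Algorithms
  - enrollment 3 (Yara): course_id=5 -> matches Programming
  - enrollment 4 (Fiona): course_id=NULL, no match -> dropped
  - enrollment 5 (Uma): course_id=1 -> matches Algorithms
  - enrollment 6 (Iris): course_id=3 -> matches Physics
So 1 of 6 rows is dropped.

SQL:
SELECT a.student, b.title AS course
FROM enrollments a
INNER JOIN courses b ON a.course_id = b.id

Result:
student | course     
--------+------------
Jack    | Programming
Julia   | Algorithms 
Yara    | Programming
Uma     | Algorithms 
Iris    | Physics    


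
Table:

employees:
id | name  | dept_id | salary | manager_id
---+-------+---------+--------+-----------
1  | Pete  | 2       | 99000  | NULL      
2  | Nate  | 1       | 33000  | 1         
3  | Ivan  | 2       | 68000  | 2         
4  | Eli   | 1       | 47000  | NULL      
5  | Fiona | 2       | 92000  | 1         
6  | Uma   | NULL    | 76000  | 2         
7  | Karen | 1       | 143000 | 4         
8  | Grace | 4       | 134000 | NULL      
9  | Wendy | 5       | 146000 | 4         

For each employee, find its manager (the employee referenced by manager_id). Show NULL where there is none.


This is a self-join: employees is joined to a second copy of itself, matching each row's manager_id to another row's id. Use LEFT JOIN so rows with manager_id=NULL are kept.
  - employee 1 (Pete): manager_id=NULL -> NULL
  - employee 2 (Nate): manager_id=1 -> Pete
  - employee 3 (Ivan): manager_id=2 -> Nate
  - employee 4 (Eli): manager_id=NULL -> NULL
  - employee 5 (Fiona): manager_id=1 -> Pete
  - employee 6 (Uma): manager_id=2 -> Nate
  - employee 7 (Karen): manager_id=4 -> Eli
  - employee 8 (Grace): manager_id=NULL -> NULL
  - employee 9 (Wendy): manager_id=4 -> Eli

SQL:
SELECT a.name AS item, b.name AS manager
FROM employees a
LEFT JOIN employees b ON a.manager_id = b.id

Result:
item  | manager
------+--------
Pete  | NULL   
Nate  | Pete   
Ivan  | Nate   
Eli   | NULL   
Fiona | Pete   
Uma   | Nate   
Karen | Eli    
Grace | NULL   
Wendy | Eli    


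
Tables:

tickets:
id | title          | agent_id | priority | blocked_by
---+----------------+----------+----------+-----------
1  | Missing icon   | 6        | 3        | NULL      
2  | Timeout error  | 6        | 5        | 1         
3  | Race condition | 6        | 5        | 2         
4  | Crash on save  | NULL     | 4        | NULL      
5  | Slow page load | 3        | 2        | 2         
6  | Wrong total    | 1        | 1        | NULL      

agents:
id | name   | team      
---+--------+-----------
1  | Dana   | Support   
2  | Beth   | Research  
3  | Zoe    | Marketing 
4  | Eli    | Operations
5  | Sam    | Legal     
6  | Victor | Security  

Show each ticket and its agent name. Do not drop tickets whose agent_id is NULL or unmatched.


LEFT JOIN keeps every row from tickets (the left table); where agent_id has no match in agents, the agent columns become NULL. Walk through each ticket:
  - ticket 1 (Missing icon): agent_id=6 -> matches Victor
  - ticket 2 (Timeout error): agent_id=6 -> matches Victor
  - ticket 3 (Race condition): agent_id=6 -> matches Victor
  - ticket 4 (Crash on save): agent_id=NULL, no match -> kept with NULL
  - ticket 5 (Slow page load): agent_id=3 -> matches Zoe
  - ticket 6 (Wrong total): agent_id=1 -> matches Dana
All 6 rows appear; 1 has NULL agent.

SQL:
SELECT a.title, b.name AS agent
FROM tickets a
LEFT JOIN agents b ON a.agent_id = b.id

Result:
title          | agent 
---------------+-------
Missing icon   | Victor
Timeout error  | Victor
Race condition | Victor
Crash on save  | NULL  
Slow page load | Zoe   
Wrong total    | Dana  


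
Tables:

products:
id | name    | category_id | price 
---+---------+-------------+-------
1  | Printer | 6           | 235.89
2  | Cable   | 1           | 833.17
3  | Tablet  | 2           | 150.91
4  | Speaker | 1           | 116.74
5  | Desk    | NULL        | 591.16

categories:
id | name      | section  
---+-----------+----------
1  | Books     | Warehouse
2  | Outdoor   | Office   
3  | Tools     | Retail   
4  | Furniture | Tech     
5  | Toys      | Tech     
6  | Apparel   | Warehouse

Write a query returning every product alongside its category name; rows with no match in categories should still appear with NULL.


LEFT JOIN keeps every row from products (the left table); where category_id has no match in categories, the category columns become NULL. Walk through each product:
  - product 1 (Printer): category_id=6 -> matches Apparel
  - product 2 (Cable): category_id=1 -> matches Books
  - product 3 (Tablet): category_id=2 -> matches Outdoor
  - product 4 (Speaker): category_id=1 -> matches Books
  - product 5 (Desk): category_id=NULL, no match -> kept with NULL
All 5 rows appear; 1 has NULL category.

SQL:
SELECT a.name, b.name AS category
FROM products a
LEFT JOIN categories b ON a.category_id = b.id

Result:
name    | category
--------+---------
Printer | Apparel 
Cable   | Books   
Tablet  | Outdoor 
Speaker | Books   
Desk    | NULL    


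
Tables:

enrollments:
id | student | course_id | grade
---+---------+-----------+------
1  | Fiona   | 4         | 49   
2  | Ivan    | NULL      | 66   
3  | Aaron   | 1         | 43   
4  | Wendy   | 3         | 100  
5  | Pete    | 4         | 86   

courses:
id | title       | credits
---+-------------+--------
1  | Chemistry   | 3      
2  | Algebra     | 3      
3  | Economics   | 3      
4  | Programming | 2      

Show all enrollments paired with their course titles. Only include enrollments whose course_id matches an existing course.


INNER JOIN keeps only enrollments rows whose course_id matches an id in courses. Walk through each enrollment:
  - enrollment 1 (Fiona): course_id=4 -> matches Programming
  - enrollment 2 (Ivan): course_id=NULL, no match -> dropped
  - enrollment 3 (Aaron): course_id=1 -> matches Chemistry
  - enrollment 4 (Wendy): course_id=3 -> matches Economics
  - enrollment 5 (Pete): course_id=4 -> matches Programming
So 1 of 5 rows is dropped.

SQL:
SELECT a.student, b.title AS course
FROM enrollments a
INNER JOIN courses b ON a.course_id = b.id

Result:
student | course     
--------+------------
Fiona   | Programming
Aaron   | Chemistry  
Wendy   | Economics  
Pete    | Programming


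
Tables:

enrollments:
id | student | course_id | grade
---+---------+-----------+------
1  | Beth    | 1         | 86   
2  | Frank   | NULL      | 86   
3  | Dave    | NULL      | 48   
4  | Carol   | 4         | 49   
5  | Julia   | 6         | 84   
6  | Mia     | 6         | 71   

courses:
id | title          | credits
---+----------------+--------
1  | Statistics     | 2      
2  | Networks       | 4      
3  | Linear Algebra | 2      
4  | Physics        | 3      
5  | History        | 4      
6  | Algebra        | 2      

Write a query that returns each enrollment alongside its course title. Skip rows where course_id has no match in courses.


INNER JOIN keeps only enrollments rows whose course_id matches an id in courses. Walk through each enrollment:
  - enrollment 1 (Beth): course_id=1 -> matches Statistics
  - enrollment 2 (Frank): course_id=NULL, no match -> dropped
  - enrollment 3 (Dave): course_id=NULL, no match -> dropped
  - enrollment 4 (Carol): course_id=4 -> matches Physics
  - enrollment 5 (Julia): course_id=6 -> matches Algebra
  - enrollment 6 (Mia): course_id=6 -> matches Algebra
So 2 of 6 rows are dropped.

SQL:
SELECT a.student, b.title AS course
FROM enrollments a
INNER JOIN courses b ON a.course_id = b.id

Result:
student | course    
--------+-----------
Beth    | Statistics
Carol   | Physics   
Julia   | Algebra   
Mia     | Algebra   


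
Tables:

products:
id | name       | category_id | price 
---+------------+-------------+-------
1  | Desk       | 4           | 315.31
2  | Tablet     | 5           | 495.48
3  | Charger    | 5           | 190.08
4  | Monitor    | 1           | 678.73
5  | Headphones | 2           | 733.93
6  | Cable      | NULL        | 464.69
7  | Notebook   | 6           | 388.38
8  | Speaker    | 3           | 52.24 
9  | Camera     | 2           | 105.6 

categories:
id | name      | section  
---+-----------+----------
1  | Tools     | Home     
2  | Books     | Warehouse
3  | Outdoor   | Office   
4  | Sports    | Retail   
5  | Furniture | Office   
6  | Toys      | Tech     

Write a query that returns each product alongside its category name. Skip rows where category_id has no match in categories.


INNER JOIN keeps only products rows whose category_id matches an id in categories. Walk through each product:
  - product 1 (Desk): category_id=4 -> matches Sports
  - product 2 (Tablet): category_id=5 -> matches Furniture
  - product 3 (Charger): category_id=5 -> matches Furniture
  - product 4 (Monitor): category_id=1 -> matches Tools
  - product 5 (Headphones): category_id=2 -> matches Books
  - product 6 (Cable): category_id=NULL, no match -> dropped
  - product 7 (Notebook): category_id=6 -> matches Toys
  - product 8 (Speaker): category_id=3 -> matches Outdoor
  - product 9 (Camera): category_id=2 -> matches Books
So 1 of 9 rows is dropped.

SQL:
SELECT a.name, b.name AS category
FROM products a
INNER JOIN categories b ON a.category_id = b.id

Result:
name       | category 
-----------+----------
Desk       | Sports   
Tablet     | Furniture
Charger    | Furniture
Monitor    | Tools    
Headphones | Books    
Notebook   | Toys     
Speaker    | Outdoor  
Camera     | Books    


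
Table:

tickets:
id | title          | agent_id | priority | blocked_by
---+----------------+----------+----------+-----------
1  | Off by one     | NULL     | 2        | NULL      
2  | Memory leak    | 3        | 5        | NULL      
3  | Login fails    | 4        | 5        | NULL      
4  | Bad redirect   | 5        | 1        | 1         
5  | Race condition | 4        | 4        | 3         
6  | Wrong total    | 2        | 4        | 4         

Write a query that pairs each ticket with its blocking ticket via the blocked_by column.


This is a self-join: tickets is joined to a second copy of itself, matching each row's blocked_by to another row's id. Use LEFT JOIN so rows with blocked_by=NULL are kept.
  - ticket 1 (Off by one): blocked_by=NULL -> NULL
  - ticket 2 (Memory leak): blocked_by=NULL -> NULL
  - ticket 3 (Login fails): blocked_by=NULL -> NULL
  - ticket 4 (Bad redirect): blocked_by=1 -> Off by one
  - ticket 5 (Race condition): blocked_by=3 -> Login fails
  - ticket 6 (Wrong total): blocked_by=4 -> Bad redirect

SQL:
SELECT a.title AS item, b.title AS blocked_by
FROM tickets a
LEFT JOIN tickets b ON a.blocked_by = b.id

Result:
item           | blocked_by  
---------------+-------------
Off by one     | NULL        
Memory leak    | NULL        
Login fails    | NULL        
Bad redirect   | Off by one  
Race condition | Login fails 
Wrong total    | Bad redirect


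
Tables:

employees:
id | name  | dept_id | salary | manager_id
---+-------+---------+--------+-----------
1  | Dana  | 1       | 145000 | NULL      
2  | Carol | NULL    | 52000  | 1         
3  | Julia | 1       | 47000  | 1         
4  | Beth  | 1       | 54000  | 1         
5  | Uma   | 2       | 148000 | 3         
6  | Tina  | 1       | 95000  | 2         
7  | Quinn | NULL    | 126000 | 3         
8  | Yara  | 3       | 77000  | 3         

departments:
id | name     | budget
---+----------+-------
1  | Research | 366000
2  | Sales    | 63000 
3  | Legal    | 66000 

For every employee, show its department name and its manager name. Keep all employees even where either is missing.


Two LEFT JOINs from the same base table employees: one to departments via dept_id, one to employees itself via manager_id. Both are LEFT so every employee is preserved.
Match against departments:
  - employee 1 (Dana): dept_id=1 -> matches Research
  - employee 2 (Carol): dept_id=NULL, no match -> kept with NULL
  - employee 3 (Julia): dept_id=1 -> matches Research
  - employee 4 (Beth): dept_id=1 -> matches Research
  - employee 5 (Uma): dept_id=2 -> matches Sales
  - employee 6 (Tina): dept_id=1 -> matches Research
  - employee 7 (Quinn): dept_id=NULL, no match -> kept with NULL
  - employee 8 (Yara): dept_id=3 -> matches Legal
Match against employees (self):
  - employee 1 (Dana): manager_id=NULL -> NULL
  - employee 2 (Carol): manager_id=1 -> Dana
  - employee 3 (Julia): manager_id=1 -> Dana
  - employee 4 (Beth): manager_id=1 -> Dana
  - employee 5 (Uma): manager_id=3 -> Julia
  - employee 6 (Tina): manager_id=2 -> Carol
  - employee 7 (Quinn): manager_id=3 -> Julia
  - employee 8 (Yara): manager_id=3 -> Julia

SQL:
SELECT a.name, b.name AS department, c.name AS manager
FROM employees a
LEFT JOIN departments b ON a.dept_id = b.id
LEFT JOIN employees c ON a.manager_id = c.id

Result:
name  | department | manager
------+------------+--------
Dana  | Research   | NULL   
Carol | NULL       | Dana   
Julia | Research   | Dana   
Beth  | Research   | Dana   
Uma   | Sales      | Julia  
Tina  | Research   | Carol  
Quinn | NULL       | Julia  
Yara  | Legal      | Julia  


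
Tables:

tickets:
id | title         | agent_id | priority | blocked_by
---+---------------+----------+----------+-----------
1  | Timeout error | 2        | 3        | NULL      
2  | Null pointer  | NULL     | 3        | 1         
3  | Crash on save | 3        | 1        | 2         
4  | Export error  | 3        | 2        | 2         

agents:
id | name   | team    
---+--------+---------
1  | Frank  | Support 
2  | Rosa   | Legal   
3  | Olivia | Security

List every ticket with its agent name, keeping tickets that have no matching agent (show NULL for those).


LEFT JOIN keeps every row from tickets (the left table); where agent_id has no match in agents, the agent columns become NULL. Walk through each ticket:
  - ticket 1 (Timeout error): agent_id=2 -> matches Rosa
  - ticket 2 (Null pointer): agent_id=NULL, no match -> kept with NULL
  - ticket 3 (Crash on save): agent_id=3 -> matches Olivia
  - ticket 4 (Export error): agent_id=3 -> matches Olivia
All 4 rows appear; 1 has NULL agent.

SQL:
SELECT a.title, b.name AS agent
FROM tickets a
LEFT JOIN agents b ON a.agent_id = b.id

Result:
title         | agent 
--------------+-------
Timeout error | Rosa  
Null pointer  | NULL  
Crash on save | Olivia
Export error  | Olivia


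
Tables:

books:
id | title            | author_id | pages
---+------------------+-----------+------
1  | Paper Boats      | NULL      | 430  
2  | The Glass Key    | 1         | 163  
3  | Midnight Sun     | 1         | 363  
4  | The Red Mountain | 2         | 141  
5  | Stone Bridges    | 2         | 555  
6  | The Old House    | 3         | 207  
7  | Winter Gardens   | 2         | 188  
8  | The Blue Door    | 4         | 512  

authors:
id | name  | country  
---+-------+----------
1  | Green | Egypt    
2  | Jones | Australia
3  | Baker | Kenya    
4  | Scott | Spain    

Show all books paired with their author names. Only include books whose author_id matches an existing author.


INNER JOIN keeps only books rows whose author_id matches an id in authors. Walk through each book:
  - book 1 (Paper Boats): author_id=NULL, no match -> dropped
  - book 2 (The Glass Key): author_id=1 -> matches Green
  - book 3 (Midnight Sun): author_id=1 -> matches Green
  - book 4 (The Red Mountain): author_id=2 -> matches Jones
  - book 5 (Stone Bridges): author_id=2 -> matches Jones
  - book 6 (The Old House): author_id=3 -> matches Baker
  - book 7 (Winter Gardens): author_id=2 -> matches Jones
  - book 8 (The Blue Door): author_id=4 -> matches Scott
So 1 of 8 rows is dropped.

SQL:
SELECT a.title, b.name AS author
FROM books a
INNER JOIN authors b ON a.author_id = b.id

Result:
title            | author
-----------------+-------
The Glass Key    | Green 
Midnight Sun     | Green 
The Red Mountain | Jones 
Stone Bridges    | Jones 
The Old House    | Baker 
Winter Gardens   | Jones 
The Blue Door    | Scott 


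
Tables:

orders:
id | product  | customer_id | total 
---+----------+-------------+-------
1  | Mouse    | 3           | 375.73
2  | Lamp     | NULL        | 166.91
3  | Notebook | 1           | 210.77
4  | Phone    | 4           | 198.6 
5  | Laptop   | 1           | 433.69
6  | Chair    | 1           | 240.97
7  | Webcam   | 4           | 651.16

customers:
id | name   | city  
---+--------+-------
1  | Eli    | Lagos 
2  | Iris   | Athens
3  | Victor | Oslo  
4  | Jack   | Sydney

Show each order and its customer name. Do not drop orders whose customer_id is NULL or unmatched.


LEFT JOIN keeps every row from orders (the left table); where customer_id has no match in customers, the customer columns become NULL. Walk through each order:
  - order 1 (Mouse): customer_id=3 -> matches Victor
  - order 2 (Lamp): customer_id=NULL, no match -> kept with NULL
  - order 3 (Notebook): customer_id=1 -> matches Eli
  - order 4 (Phone): customer_id=4 -> matches Jack
  - order 5 (Laptop): customer_id=1 -> matches Eli
  - order 6 (Chair): customer_id=1 -> matches Eli
  - order 7 (Webcam): customer_id=4 -> matches Jack
All 7 rows appear; 1 has NULL customer.

SQL:
SELECT a.product, b.name AS customer
FROM orders a
LEFT JOIN customers b ON a.customer_id = b.id

Result:
product  | customer
---------+---------
Mouse    | Victor  
Lamp     | NULL    
Notebook | Eli     
Phone    | Jack    
Laptop   | Eli     
Chair    | Eli     
Webcam   | Jack    


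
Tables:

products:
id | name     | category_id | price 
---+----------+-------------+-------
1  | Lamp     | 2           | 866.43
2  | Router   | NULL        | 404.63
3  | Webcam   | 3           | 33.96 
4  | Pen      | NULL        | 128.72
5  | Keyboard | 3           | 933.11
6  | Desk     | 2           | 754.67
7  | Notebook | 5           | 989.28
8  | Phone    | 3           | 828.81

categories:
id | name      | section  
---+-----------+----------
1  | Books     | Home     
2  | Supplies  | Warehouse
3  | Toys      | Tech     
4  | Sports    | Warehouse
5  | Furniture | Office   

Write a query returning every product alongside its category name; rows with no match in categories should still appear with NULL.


LEFT JOIN keeps every row from products (the left table); where category_id has no match in categories, the category columns become NULL. Walk through each product:
  - product 1 (Lamp): category_id=2 -> matches Supplies
  - product 2 (Router): category_id=NULL, no match -> kept with NULL
  - product 3 (Webcam): category_id=3 -> matches Toys
  - product 4 (Pen): category_id=NULL, no match -> kept with NULL
  - product 5 (Keyboard): category_id=3 -> matches Toys
  - product 6 (Desk): category_id=2 -> matches Supplies
  - product 7 (Notebook): category_id=5 -> matches Furniture
  - product 8 (Phone): category_id=3 -> matches Toys
All 8 rows appear; 2 have NULL category.

SQL:
SELECT a.name, b.name AS category
FROM products a
LEFT JOIN categories b ON a.category_id = b.id

Result:
name     | category 
---------+----------
Lamp     | Supplies 
Router   | NULL     
Webcam   | Toys     
Pen      | NULL     
Keyboard | Toys     
Desk     | Supplies 
Notebook | Furniture
Phone    | Toys     


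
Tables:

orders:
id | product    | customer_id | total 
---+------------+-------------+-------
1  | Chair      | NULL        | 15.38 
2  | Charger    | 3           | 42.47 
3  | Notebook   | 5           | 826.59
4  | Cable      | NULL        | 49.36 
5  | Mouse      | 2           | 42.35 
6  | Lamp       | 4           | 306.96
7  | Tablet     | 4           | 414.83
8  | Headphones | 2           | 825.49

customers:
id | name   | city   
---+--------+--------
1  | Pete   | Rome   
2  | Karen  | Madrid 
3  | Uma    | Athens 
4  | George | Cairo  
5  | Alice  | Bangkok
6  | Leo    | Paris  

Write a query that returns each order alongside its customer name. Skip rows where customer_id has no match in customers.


INNER JOIN keeps only orders rows whose customer_id matches an id in customers. Walk through each order:
  - order 1 (Chair): customer_id=NULL, no match -> dropped
  - order 2 (Charger): customer_id=3 -> matches Uma
  - order 3 (Notebook): customer_id=5 -> matches Alice
  - order 4 (Cable): customer_id=NULL, no match -> dropped
  - order 5 (Mouse): customer_id=2 -> matches Karen
  - order 6 (Lamp): customer_id=4 -> matches George
  - order 7 (Tablet): customer_id=4 -> matches George
  - order 8 (Headphones): customer_id=2 -> matches Karen
So 2 of 8 rows are dropped.

SQL:
SELECT a.product, b.name AS customer
FROM orders a
INNER JOIN customers b ON a.customer_id = b.id

Result:
product    | customer
-----------+---------
Charger    | Uma     
Notebook   | Alice   
Mouse      | Karen   
Lamp       | George  
Tablet     | George  
Headphones | Karen   


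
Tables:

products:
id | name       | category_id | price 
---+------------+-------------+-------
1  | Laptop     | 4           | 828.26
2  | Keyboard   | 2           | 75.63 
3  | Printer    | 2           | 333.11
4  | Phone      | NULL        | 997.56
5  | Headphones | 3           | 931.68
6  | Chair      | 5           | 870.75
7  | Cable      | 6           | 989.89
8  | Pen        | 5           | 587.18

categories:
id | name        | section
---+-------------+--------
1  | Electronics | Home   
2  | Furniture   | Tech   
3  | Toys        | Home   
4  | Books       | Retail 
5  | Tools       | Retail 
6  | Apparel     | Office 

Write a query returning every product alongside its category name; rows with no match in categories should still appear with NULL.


LEFT JOIN keeps every row from products (the left table); where category_id has no match in categories, the category columns become NULL. Walk through each product:
  - product 1 (Laptop): category_id=4 -> matches Books
  - product 2 (Keyboard): category_id=2 -> matches Furniture
  - product 3 (Printer): category_id=2 -> matches Furniture
  - product 4 (Phone): category_id=NULL, no match -> kept with NULL
  - product 5 (Headphones): category_id=3 -> matches Toys
  - product 6 (Chair): category_id=5 -> matches Tools
  - product 7 (Cable): category_id=6 -> matches Apparel
  - product 8 (Pen): category_id=5 -> matches Tools
All 8 rows appear; 1 has NULL category.

SQL:
SELECT a.name, b.name AS category
FROM products a
LEFT JOIN categories b ON a.category_id = b.id

Result:
name       | category 
-----------+----------
Laptop     | Books    
Keyboard   | Furniture
Printer    | Furniture
Phone      | NULL     
Headphones | Toys     
Chair      | Tools    
Cable      | Apparel  
Pen        | Tools    


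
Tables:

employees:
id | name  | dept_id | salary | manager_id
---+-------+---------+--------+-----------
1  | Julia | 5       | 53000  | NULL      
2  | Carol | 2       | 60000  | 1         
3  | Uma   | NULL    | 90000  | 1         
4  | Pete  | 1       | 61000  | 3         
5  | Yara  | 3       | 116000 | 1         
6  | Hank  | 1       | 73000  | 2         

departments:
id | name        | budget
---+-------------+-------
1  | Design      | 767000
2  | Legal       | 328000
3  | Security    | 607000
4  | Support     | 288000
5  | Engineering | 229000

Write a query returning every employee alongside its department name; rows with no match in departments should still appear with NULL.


LEFT JOIN keeps every row from employees (the left table); where dept_id has no match in departments, the department columns become NULL. Walk through each employee:
  - employee 1 (Julia): dept_id=5 -> matches Engineering
  - employee 2 (Carol): dept_id=2 -> matches Legal
  - employee 3 (Uma): dept_id=NULL, no match -> kept with NULL
  - employee 4 (Pete): dept_id=1 -> matches Design
  - employee 5 (Yara): dept_id=3 -> matches Security
  - employee 6 (Hank): dept_id=1 -> matches Design
All 6 rows appear; 1 has NULL department.

SQL:
SELECT a.name, b.name AS department
FROM employees a
LEFT JOIN departments b ON a.dept_id = b.id

Result:
name  | department 
------+------------
Julia | Engineering
Carol | Legal      
Uma   | NULL       
Pete  | Design     
Yara  | Security   
Hank  | Design     


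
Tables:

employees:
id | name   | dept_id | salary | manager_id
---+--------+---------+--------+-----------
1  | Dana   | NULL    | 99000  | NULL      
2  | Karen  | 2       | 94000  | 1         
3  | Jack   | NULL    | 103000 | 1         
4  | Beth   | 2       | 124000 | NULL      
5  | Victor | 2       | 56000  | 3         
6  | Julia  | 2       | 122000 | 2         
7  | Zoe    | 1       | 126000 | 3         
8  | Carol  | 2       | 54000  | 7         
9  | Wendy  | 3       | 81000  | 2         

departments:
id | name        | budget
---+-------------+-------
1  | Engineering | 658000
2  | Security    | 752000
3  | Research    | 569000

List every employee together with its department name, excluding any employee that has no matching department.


INNER JOIN keeps only employees rows whose dept_id matches an id in departments. Walk through each employee:
  - employee 1 (Dana): dept_id=NULL, no match -> dropped
  - employee 2 (Karen): dept_id=2 -> matches Security
  - employee 3 (Jack): dept_id=NULL, no match -> dropped
  - employee 4 (Beth): dept_id=2 -> matches Security
  - employee 5 (Victor): dept_id=2 -> matches Security
  - employee 6 (Julia): dept_id=2 -> matches Security
  - employee 7 (Zoe): dept_id=1 -> matches Engineering
  - employee 8 (Carol): dept_id=2 -> matches Security
  - employee 9 (Wendy): dept_id=3 -> matches Research
So 2 of 9 rows are dropped.

SQL:
SELECT a.name, b.name AS department
FROM employees a
INNER JOIN departments b ON a.dept_id = b.id

Result:
name   | department 
-------+------------
Karen  | Security   
Beth   | Security   
Victor | Security   
Julia  | Security   
Zoe    | Engineering
Carol  | Security   
Wendy  | Research   


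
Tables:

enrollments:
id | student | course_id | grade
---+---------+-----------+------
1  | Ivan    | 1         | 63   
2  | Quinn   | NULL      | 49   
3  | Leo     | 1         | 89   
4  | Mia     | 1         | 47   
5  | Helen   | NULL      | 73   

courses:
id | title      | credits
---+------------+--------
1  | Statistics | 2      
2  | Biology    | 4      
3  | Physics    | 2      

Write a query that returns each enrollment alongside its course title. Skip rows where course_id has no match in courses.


INNER JOIN keeps only enrollments rows whose course_id matches an id in courses. Walk through each enrollment:
  - enrollment 1 (Ivan): course_id=1 -> matches Statistics
  - enrollment 2 (Quinn): course_id=NULL, no match -> dropped
  - enrollment 3 (Leo): course_id=1 -> matches Statistics
  - enrollment 4 (Mia): course_id=1 -> matches Statistics
  - enrollment 5 (Helen): course_id=NULL, no match -> dropped
So 2 of 5 rows are dropped.

SQL:
SELECT a.student, b.title AS course
FROM enrollments a
INNER JOIN courses b ON a.course_id = b.id

Result:
student | course    
--------+-----------
Ivan    | Statistics
Leo     | Statistics
Mia     | Statistics


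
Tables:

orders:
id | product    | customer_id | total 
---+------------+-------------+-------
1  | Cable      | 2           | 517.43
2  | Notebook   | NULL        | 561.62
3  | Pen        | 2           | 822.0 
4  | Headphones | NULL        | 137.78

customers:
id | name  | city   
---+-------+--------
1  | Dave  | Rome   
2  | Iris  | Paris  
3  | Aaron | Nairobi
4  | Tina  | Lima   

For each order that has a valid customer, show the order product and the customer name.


INNER JOIN keeps only orders rows whose customer_id matches an id in customers. Walk through each order:
  - order 1 (Cable): customer_id=2 -> matches Iris
  - order 2 (Notebook): customer_id=NULL, no match -> dropped
  - order 3 (Pen): customer_id=2 -> matches Iris
  - order 4 (Headphones): customer_id=NULL, no match -> dropped
So 2 of 4 rows are dropped.

SQL:
SELECT a.product, b.name AS customer
FROM orders a
INNER JOIN customers b ON a.customer_id = b.id

Result:
product | customer
--------+---------
Cable   | Iris    
Pen     | Iris    


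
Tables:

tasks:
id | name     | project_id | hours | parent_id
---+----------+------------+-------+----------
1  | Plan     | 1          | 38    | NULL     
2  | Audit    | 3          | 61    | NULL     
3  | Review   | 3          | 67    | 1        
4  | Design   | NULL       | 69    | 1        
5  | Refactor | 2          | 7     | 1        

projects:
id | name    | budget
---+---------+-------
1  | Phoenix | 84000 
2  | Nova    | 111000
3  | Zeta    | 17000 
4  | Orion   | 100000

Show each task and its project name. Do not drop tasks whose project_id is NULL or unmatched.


LEFT JOIN keeps every row from tasks (the left table); where project_id has no match in projects, the project columns become NULL. Walk through each task:
  - task 1 (Plan): project_id=1 -> matches Phoenix
  - task 2 (Audit): project_id=3 -> matches Zeta
  - task 3 (Review): project_id=3 -> matches Zeta
  - task 4 (Design): project_id=NULL, no match -> kept with NULL
  - task 5 (Refactor): project_id=2 -> matches Nova
All 5 rows appear; 1 has NULL project.

SQL:
SELECT a.name, b.name AS project
FROM tasks a
LEFT JOIN projects b ON a.project_id = b.id

Result:
name     | project
---------+--------
Plan     | Phoenix
Audit    | Zeta   
Review   | Zeta   
Design   | NULL   
Refactor | Nova   


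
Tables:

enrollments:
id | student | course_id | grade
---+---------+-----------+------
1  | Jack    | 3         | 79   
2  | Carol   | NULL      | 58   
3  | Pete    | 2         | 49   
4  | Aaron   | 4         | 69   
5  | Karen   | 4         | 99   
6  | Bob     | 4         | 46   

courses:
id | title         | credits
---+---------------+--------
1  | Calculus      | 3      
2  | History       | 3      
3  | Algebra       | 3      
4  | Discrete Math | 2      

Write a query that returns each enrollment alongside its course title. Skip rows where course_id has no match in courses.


INNER JOIN keeps only enrollments rows whose course_id matches an id in courses. Walk through each enrollment:
  - enrollment 1 (Jack): course_id=3 -> matches Algebra
  - enrollment 2 (Carol): course_id=NULL, no match -> dropped
  - enrollment 3 (Pete): course_id=2 -> matches History
  - enrollment 4 (Aaron): course_id=4 -> matches Discrete Math
  - enrollment 5 (Karen): course_id=4 -> matches Discrete Math
  - enrollment 6 (Bob): course_id=4 -> matches Discrete Math
So 1 of 6 rows is dropped.

SQL:
SELECT a.student, b.title AS course
FROM enrollments a
INNER JOIN courses b ON a.course_id = b.id

Result:
student | course       
--------+--------------
Jack    | Algebra      
Pete    | History      
Aaron   | Discrete Math
Karen   | Discrete Math
Bob     | Discrete Math


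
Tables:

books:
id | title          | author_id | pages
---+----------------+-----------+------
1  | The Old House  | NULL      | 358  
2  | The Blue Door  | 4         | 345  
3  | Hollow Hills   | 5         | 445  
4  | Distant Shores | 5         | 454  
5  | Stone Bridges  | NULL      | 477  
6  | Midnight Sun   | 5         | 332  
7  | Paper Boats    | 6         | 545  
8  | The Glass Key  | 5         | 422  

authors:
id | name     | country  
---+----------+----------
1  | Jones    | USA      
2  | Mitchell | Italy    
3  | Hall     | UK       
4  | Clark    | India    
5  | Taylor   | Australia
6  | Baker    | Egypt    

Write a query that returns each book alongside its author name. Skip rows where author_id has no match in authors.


INNER JOIN keeps only books rows whose author_id matches an id in authors. Walk through each book:
  - book 1 (The Old House): author_id=NULL, no match -> dropped
  - book 2 (The Blue Door): author_id=4 -> matches Clark
  - book 3 (Hollow Hills): author_id=5 -> matches Taylor
  - book 4 (Distant Shores): author_id=5 -> matches Taylor
  - book 5 (Stone Bridges): author_id=NULL, no match -> dropped
  - book 6 (Midnight Sun): author_id=5 -> matches Taylor
  - book 7 (Paper Boats): author_id=6 -> matches Baker
  - book 8 (The Glass Key): author_id=5 -> matches Taylor
So 2 of 8 rows are dropped.

SQL:
SELECT a.title, b.name AS author
FROM books a
INNER JOIN authors b ON a.author_id = b.id

Result:
title          | author
---------------+-------
The Blue Door  | Clark 
Hollow Hills   | Taylor
Distant Shores | Taylor
Midnight Sun   | Taylor
Paper Boats    | Baker 
The Glass Key  | Taylor


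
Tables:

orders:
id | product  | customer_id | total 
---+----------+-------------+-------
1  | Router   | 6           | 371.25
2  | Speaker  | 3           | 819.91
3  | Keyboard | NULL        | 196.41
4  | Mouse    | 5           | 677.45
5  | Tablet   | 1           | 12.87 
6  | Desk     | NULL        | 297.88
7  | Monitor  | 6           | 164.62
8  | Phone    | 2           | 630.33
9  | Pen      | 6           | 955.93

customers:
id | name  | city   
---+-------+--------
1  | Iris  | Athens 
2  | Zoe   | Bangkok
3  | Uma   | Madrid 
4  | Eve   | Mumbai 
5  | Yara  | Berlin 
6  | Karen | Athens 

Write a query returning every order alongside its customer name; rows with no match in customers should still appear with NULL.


LEFT JOIN keeps every row from orders (the left table); where customer_id has no match in customers, the customer columns become NULL. Walk through each order:
  - order 1 (Router): customer_id=6 -> matches Karen
  - order 2 (Speaker): customer_id=3 -> matches Uma
  - order 3 (Keyboard): customer_id=NULL, no match -> kept with NULL
  - order 4 (Mouse): customer_id=5 -> matches Yara
  - order 5 (Tablet): customer_id=1 -> matches Iris
  - order 6 (Desk): customer_id=NULL, no match -> kept with NULL
  - order 7 (Monitor): customer_id=6 -> matches Karen
  - order 8 (Phone): customer_id=2 -> matches Zoe
  - order 9 (Pen): customer_id=6 -> matches Karen
All 9 rows appear; 2 have NULL customer.

SQL:
SELECT a.product, b.name AS customer
FROM orders a
LEFT JOIN customers b ON a.customer_id = b.id

Result:
product  | customer
---------+---------
Router   | Karen   
Speaker  | Uma     
Keyboard | NULL    
Mouse    | Yara    
Tablet   | Iris    
Desk     | NULL    
Monitor  | Karen   
Phone    | Zoe     
Pen      | Karen   


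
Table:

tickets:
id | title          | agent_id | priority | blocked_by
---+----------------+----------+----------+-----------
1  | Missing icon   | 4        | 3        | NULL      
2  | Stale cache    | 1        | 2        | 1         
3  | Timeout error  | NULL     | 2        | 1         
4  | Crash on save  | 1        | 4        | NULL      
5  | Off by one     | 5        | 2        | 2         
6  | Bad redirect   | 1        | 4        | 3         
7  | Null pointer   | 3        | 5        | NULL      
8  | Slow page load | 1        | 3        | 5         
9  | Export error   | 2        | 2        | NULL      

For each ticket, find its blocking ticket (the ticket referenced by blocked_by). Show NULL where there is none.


This is a self-join: tickets is joined to a second copy of itself, matching each row's blocked_by to another row's id. Use LEFT JOIN so rows with blocked_by=NULL are kept.
  - ticket 1 (Missing icon): blocked_by=NULL -> NULL
  - ticket 2 (Stale cache): blocked_by=1 -> Missing icon
  - ticket 3 (Timeout error): blocked_by=1 -> Missing icon
  - ticket 4 (Crash on save): blocked_by=NULL -> NULL
  - ticket 5 (Off by one): blocked_by=2 -> Stale cache
  - ticket 6 (Bad redirect): blocked_by=3 -> Timeout error
  - ticket 7 (Null pointer): blocked_by=NULL -> NULL
  - ticket 8 (Slow page load): blocked_by=5 -> Off by one
  - ticket 9 (Export error): blocked_by=NULL -> NULL

SQL:
SELECT a.title AS item, b.title AS blocked_by
FROM tickets a
LEFT JOIN tickets b ON a.blocked_by = b.id

Result:
item           | blocked_by   
---------------+--------------
Missing icon   | NULL         
Stale cache    | Missing icon 
Timeout error  | Missing icon 
Crash on save  | NULL         
Off by one     | Stale cache  
Bad redirect   | Timeout error
Null pointer   | NULL         
Slow page load | Off by one   
Export error   | NULL         
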